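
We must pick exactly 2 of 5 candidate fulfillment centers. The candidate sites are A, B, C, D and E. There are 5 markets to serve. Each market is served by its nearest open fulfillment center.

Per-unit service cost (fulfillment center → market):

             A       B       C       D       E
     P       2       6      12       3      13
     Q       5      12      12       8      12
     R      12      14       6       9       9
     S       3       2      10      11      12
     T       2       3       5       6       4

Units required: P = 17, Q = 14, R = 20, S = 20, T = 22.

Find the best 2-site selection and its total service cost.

Choose A and C; total service cost 328.

With exactly 2 open, each market uses its cheapest among the chosen.
{A, C}: P→A 2·17=34, Q→A 5·14=70, R→C 6·20=120, S→A 3·20=60, T→A 2·22=44. Service cost 328.
{A, D}: service cost 388
{A, E}: service cost 388
Among all 10 size-2 choices, {A, C} is lowest.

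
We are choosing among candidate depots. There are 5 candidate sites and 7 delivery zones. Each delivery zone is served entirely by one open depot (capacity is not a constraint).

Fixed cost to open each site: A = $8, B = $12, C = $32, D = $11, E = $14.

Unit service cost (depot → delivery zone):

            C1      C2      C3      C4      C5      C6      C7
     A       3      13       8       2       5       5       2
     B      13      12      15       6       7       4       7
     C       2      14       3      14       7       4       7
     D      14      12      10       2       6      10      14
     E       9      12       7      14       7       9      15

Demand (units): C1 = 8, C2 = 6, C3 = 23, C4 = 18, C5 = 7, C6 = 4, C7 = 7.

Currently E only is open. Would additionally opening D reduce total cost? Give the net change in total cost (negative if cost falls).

Current service cost with {E}: 747.
Adding D: each delivery zone re-picks its cheapest; new service cost 517, saving 230.
Extra fixed cost: 11. Net change = 11 − 230 = -219.
(Totals: 761 → 542.)

Yes — net change −219 (cost falls by 219).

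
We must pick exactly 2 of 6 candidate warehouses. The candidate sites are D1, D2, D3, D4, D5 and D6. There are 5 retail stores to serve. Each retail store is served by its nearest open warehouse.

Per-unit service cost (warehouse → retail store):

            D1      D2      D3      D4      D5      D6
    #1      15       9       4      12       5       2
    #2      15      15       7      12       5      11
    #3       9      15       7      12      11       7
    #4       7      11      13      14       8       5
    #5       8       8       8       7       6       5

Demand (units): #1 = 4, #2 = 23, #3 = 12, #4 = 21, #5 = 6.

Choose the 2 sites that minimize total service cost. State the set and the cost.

Choose D5 and D6; total service cost 342.

With exactly 2 open, each retail store uses its cheapest among the chosen.
{D5, D6}: #1→D6 2·4=8, #2→D5 5·23=115, #3→D6 7·12=84, #4→D6 5·21=105, #5→D6 5·6=30. Service cost 342.
{D3, D6}: service cost 388
{D3, D5}: service cost 419
Among all 15 size-2 choices, {D5, D6} is lowest.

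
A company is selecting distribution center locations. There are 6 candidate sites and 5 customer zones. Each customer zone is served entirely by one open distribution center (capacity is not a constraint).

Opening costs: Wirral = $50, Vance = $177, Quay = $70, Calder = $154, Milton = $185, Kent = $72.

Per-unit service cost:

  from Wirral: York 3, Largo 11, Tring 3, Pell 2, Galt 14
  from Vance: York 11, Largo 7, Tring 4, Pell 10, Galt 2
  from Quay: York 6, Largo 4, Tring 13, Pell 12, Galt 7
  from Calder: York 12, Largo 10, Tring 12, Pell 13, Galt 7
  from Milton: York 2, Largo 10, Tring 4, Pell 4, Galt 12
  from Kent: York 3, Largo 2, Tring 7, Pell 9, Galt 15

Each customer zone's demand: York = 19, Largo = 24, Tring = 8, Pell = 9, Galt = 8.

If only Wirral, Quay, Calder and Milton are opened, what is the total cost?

Total cost: 691

Each customer zone is assigned to its cheapest site among the open ones.
{Wirral, Quay, Calder, Milton}: York→Milton 2·19=38, Largo→Quay 4·24=96, Tring→Wirral 3·8=24, Pell→Wirral 2·9=18, Galt→Quay 7·8=56. Service 232; fixed 459; total 691.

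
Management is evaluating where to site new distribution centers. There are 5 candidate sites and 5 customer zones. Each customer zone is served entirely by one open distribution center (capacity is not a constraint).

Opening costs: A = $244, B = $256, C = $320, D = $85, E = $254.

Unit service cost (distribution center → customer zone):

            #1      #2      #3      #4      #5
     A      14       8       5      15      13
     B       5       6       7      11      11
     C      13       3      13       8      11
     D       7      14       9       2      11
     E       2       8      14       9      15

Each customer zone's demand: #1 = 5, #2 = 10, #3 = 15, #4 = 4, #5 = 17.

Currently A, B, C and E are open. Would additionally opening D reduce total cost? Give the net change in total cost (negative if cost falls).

Current service cost with {A, B, C, E}: 334.
Adding D: each customer zone re-picks its cheapest; new service cost 310, saving 24.
Extra fixed cost: 85. Net change = 85 − 24 = 61.
(Totals: 1408 → 1469.)

No — net change +61 (cost rises by 61).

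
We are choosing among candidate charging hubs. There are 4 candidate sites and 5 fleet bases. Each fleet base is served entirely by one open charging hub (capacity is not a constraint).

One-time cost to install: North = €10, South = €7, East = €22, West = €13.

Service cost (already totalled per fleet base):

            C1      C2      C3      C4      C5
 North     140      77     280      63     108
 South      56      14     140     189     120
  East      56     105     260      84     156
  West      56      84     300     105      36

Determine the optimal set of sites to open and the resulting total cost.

For any fixed open set, each fleet base goes to its cheapest open site; total = fixed + service.
{North, South, West}: C1→South 56, C2→South 14, C3→South 140, C4→North 63, C5→West 36. Service 309; fixed 30; total 339.
{North, South, East, West}: service 309 + fixed 52 = 361
{South, West}: C1→South 56, C2→South 14, C3→South 140, C4→West 105, C5→West 36. Service 351; fixed 20; total 371.
{South}: service 519 + fixed 7 = 526
(All 15 nonempty subsets were checked; North, South and West is lowest.)

Open North, South and West; minimum total cost 339.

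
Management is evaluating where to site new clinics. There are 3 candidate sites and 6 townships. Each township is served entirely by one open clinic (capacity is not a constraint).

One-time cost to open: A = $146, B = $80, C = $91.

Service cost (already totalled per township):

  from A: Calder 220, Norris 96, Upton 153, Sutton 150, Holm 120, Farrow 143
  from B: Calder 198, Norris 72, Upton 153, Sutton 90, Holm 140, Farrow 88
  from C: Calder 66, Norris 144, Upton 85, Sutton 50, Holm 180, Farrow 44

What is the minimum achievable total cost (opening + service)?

Minimum total cost: 628

For any fixed open set, each township goes to its cheapest open site; total = fixed + service.
{B, C}: Calder→C 66, Norris→B 72, Upton→C 85, Sutton→C 50, Holm→B 140, Farrow→C 44. Service 457; fixed 171; total 628.
{C}: service 569 + fixed 91 = 660
{A, C}: service 461 + fixed 237 = 698
{A, B, C}: service 437 + fixed 317 = 754
(All 7 nonempty subsets were checked; B and C is lowest.)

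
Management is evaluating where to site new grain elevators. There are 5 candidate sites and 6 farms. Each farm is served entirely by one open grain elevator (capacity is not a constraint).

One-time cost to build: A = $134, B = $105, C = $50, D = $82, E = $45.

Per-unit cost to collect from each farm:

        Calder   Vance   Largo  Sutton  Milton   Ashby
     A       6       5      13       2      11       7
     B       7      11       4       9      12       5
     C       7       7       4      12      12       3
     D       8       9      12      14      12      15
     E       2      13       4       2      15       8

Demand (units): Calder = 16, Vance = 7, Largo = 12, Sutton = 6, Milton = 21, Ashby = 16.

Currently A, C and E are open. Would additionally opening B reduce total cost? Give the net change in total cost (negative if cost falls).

No — net change +105 (cost rises by 105).

Current service cost with {A, C, E}: 406.
Adding B: each farm re-picks its cheapest; new service cost 406, saving 0.
Extra fixed cost: 105. Net change = 105 − 0 = 105.
(Totals: 635 → 740.)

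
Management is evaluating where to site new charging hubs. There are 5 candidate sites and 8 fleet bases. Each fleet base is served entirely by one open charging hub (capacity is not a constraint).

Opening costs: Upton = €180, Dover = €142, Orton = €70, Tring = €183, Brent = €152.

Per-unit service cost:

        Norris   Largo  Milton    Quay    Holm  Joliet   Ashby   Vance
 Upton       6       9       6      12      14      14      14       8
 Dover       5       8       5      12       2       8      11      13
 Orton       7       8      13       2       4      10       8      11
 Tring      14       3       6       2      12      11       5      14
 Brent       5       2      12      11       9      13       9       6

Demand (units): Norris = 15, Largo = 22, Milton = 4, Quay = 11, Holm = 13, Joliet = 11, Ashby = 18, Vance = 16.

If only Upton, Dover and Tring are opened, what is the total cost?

Total cost: 1020

Each fleet base is assigned to its cheapest site among the open ones.
{Upton, Dover, Tring}: Norris→Dover 5·15=75, Largo→Tring 3·22=66, Milton→Dover 5·4=20, Quay→Tring 2·11=22, Holm→Dover 2·13=26, Joliet→Dover 8·11=88, Ashby→Tring 5·18=90, Vance→Upton 8·16=128. Service 515; fixed 505; total 1020.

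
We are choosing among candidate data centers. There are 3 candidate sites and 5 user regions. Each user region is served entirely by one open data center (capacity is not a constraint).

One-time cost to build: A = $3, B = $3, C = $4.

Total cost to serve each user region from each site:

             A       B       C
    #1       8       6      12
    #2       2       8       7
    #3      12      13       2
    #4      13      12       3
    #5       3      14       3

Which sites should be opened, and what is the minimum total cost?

Open A and C; minimum total cost 25.

For any fixed open set, each user region goes to its cheapest open site; total = fixed + service.
{A, C}: #1→A 8, #2→A 2, #3→C 2, #4→C 3, #5→A 3. Service 18; fixed 7; total 25.
{A, B, C}: service 16 + fixed 10 = 26
{B, C}: #1→B 6, #2→C 7, #3→C 2, #4→C 3, #5→C 3. Service 21; fixed 7; total 28.
{A}: service 38 + fixed 3 = 41
No other subset beats 25.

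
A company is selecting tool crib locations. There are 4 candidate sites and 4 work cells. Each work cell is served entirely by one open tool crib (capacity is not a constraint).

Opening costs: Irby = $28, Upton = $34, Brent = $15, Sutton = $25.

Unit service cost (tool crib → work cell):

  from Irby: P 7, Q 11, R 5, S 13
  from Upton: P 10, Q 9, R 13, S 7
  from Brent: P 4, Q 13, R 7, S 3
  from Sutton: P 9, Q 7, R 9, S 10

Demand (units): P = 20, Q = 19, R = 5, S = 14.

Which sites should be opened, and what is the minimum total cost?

For any fixed open set, each work cell goes to its cheapest open site; total = fixed + service.
{Brent, Sutton}: P→Brent 4·20=80, Q→Sutton 7·19=133, R→Brent 7·5=35, S→Brent 3·14=42. Service 290; fixed 40; total 330.
{Irby, Brent, Sutton}: P→Brent 4·20=80, Q→Sutton 7·19=133, R→Irby 5·5=25, S→Brent 3·14=42. Service 280; fixed 68; total 348.
{Upton, Brent, Sutton}: service 290 + fixed 74 = 364
{Irby, Upton, Brent, Sutton}: P→Brent 4·20=80, Q→Sutton 7·19=133, R→Irby 5·5=25, S→Brent 3·14=42. Service 280; fixed 102; total 382.
No other subset beats 330.

Open Brent and Sutton; minimum total cost 330.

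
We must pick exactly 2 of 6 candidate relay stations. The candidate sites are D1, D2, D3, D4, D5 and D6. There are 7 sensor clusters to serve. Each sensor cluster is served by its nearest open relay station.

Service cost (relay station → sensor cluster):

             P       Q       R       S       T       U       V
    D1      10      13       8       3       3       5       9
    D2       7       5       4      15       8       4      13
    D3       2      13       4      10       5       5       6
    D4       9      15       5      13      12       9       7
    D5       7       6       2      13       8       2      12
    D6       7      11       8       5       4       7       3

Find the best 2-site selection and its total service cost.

Choose D5 and D6; total service cost 29.

With exactly 2 open, each sensor cluster uses its cheapest among the chosen.
{D5, D6}: P→D5 7, Q→D5 6, R→D5 2, S→D6 5, T→D6 4, U→D5 2, V→D6 3. Service cost 29.
{D1, D5}: service cost 32
{D2, D6}: service cost 32
Among all 15 size-2 choices, {D5, D6} is lowest.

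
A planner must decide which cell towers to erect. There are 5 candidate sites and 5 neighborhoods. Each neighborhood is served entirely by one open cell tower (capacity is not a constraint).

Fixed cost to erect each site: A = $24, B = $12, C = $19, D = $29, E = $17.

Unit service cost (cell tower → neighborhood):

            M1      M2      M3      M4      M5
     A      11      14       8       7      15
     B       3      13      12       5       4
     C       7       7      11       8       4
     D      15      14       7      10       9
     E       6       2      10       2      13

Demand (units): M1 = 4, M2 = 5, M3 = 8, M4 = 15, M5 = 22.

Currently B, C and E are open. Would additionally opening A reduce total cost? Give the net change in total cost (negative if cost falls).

Current service cost with {B, C, E}: 220.
Adding A: each neighborhood re-picks its cheapest; new service cost 204, saving 16.
Extra fixed cost: 24. Net change = 24 − 16 = 8.
(Totals: 268 → 276.)

No — net change +8 (cost rises by 8).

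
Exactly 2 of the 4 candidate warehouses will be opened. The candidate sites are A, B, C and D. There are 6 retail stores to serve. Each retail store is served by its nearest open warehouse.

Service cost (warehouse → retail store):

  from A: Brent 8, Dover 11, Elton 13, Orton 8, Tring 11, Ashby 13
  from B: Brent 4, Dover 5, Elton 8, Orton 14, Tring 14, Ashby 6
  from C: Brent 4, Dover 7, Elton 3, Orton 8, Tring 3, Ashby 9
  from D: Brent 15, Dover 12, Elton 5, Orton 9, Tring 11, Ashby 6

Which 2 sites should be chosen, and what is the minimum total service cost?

With exactly 2 open, each retail store uses its cheapest among the chosen.
{B, C}: Brent→B 4, Dover→B 5, Elton→C 3, Orton→C 8, Tring→C 3, Ashby→B 6. Service cost 29.
{C, D}: service cost 31
{A, C}: service cost 34
Among all 6 size-2 choices, {B, C} is lowest.

Choose B and C; total service cost 29.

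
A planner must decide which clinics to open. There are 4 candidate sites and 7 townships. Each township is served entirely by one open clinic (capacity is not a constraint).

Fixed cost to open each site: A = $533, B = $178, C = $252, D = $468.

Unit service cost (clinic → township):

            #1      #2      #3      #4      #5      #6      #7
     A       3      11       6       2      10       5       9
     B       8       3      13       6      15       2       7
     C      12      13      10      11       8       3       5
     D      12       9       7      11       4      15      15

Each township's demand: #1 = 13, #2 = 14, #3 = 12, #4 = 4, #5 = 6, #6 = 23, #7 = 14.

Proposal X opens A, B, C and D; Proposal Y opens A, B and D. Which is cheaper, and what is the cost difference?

Proposal Y is cheaper by 224.

Proposal X: {A, B, C, D}: #1→A 3·13=39, #2→B 3·14=42, #3→A 6·12=72, #4→A 2·4=8, #5→D 4·6=24, #6→B 2·23=46, #7→C 5·14=70. Service 301; fixed 1431; total 1732.
Proposal Y: {A, B, D}: #1→A 3·13=39, #2→B 3·14=42, #3→A 6·12=72, #4→A 2·4=8, #5→D 4·6=24, #6→B 2·23=46, #7→B 7·14=98. Service 329; fixed 1179; total 1508.
Difference: |1732 − 1508| = 224.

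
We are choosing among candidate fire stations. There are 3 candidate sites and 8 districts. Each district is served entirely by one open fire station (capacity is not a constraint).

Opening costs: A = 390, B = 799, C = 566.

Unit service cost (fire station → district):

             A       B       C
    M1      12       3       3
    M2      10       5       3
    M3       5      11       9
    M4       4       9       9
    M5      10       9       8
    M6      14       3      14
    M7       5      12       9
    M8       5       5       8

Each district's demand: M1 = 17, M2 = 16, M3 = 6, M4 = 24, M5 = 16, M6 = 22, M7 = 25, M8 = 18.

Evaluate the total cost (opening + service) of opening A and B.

Each district is assigned to its cheapest site among the open ones.
{A, B}: M1→B 3·17=51, M2→B 5·16=80, M3→A 5·6=30, M4→A 4·24=96, M5→B 9·16=144, M6→B 3·22=66, M7→A 5·25=125, M8→A 5·18=90. Service 682; fixed 1189; total 1871.

Total cost: 1871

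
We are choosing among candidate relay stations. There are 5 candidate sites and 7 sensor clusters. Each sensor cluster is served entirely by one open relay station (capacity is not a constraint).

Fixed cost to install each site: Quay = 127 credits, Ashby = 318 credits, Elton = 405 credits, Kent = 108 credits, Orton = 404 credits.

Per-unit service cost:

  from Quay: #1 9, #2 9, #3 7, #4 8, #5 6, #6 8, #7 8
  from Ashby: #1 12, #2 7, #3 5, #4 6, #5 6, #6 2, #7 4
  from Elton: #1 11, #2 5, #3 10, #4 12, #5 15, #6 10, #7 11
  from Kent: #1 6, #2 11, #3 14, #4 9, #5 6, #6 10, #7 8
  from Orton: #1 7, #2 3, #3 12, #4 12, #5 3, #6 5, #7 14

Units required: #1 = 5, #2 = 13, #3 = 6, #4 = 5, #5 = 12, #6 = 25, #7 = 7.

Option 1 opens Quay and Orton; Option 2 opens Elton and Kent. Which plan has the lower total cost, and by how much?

Option 1 is cheaper by 187.

Option 1: {Quay, Orton}: #1→Orton 7·5=35, #2→Orton 3·13=39, #3→Quay 7·6=42, #4→Quay 8·5=40, #5→Orton 3·12=36, #6→Orton 5·25=125, #7→Quay 8·7=56. Service 373; fixed 531; total 904.
Option 2: {Elton, Kent}: #1→Kent 6·5=30, #2→Elton 5·13=65, #3→Elton 10·6=60, #4→Kent 9·5=45, #5→Kent 6·12=72, #6→Elton 10·25=250, #7→Kent 8·7=56. Service 578; fixed 513; total 1091.
Difference: |904 − 1091| = 187.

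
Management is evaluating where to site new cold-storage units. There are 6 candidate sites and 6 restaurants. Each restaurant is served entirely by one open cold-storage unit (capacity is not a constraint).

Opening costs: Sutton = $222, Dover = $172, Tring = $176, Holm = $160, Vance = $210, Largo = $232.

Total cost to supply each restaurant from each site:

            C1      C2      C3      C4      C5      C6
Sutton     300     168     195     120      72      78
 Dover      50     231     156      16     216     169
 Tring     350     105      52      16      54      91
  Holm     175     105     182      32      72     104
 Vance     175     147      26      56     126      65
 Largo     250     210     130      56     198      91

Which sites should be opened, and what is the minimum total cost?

For any fixed open set, each restaurant goes to its cheapest open site; total = fixed + service.
{Dover, Tring}: C1→Dover 50, C2→Tring 105, C3→Tring 52, C4→Dover 16, C5→Tring 54, C6→Tring 91. Service 368; fixed 348; total 716.
{Vance}: C1→Vance 175, C2→Vance 147, C3→Vance 26, C4→Vance 56, C5→Vance 126, C6→Vance 65. Service 595; fixed 210; total 805.
{Dover, Vance}: C1→Dover 50, C2→Vance 147, C3→Vance 26, C4→Dover 16, C5→Vance 126, C6→Vance 65. Service 430; fixed 382; total 812.
{Sutton, Dover, Tring, Holm, Vance, Largo}: C1→Dover 50, C2→Tring 105, C3→Vance 26, C4→Dover 16, C5→Tring 54, C6→Vance 65. Service 316; fixed 1172; total 1488.
No other subset beats 716.

Open Dover and Tring; minimum total cost 716.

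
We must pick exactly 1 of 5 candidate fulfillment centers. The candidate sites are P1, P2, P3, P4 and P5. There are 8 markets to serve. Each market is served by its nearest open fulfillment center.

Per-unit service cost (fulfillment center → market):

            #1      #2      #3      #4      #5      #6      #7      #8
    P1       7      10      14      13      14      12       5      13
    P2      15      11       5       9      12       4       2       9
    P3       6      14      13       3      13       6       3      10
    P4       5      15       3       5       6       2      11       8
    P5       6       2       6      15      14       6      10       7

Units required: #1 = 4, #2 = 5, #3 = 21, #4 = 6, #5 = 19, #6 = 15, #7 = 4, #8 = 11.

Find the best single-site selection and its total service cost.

Choose P4 only; total service cost 464.

With exactly 1 open, each market uses its cheapest among the chosen.
{P4}: #1→P4 5·4=20, #2→P4 15·5=75, #3→P4 3·21=63, #4→P4 5·6=30, #5→P4 6·19=114, #6→P4 2·15=30, #7→P4 11·4=44, #8→P4 8·11=88. Service cost 464.
{P2}: service cost 669
{P5}: service cost 723
Among all 5 size-1 choices, {P4} is lowest.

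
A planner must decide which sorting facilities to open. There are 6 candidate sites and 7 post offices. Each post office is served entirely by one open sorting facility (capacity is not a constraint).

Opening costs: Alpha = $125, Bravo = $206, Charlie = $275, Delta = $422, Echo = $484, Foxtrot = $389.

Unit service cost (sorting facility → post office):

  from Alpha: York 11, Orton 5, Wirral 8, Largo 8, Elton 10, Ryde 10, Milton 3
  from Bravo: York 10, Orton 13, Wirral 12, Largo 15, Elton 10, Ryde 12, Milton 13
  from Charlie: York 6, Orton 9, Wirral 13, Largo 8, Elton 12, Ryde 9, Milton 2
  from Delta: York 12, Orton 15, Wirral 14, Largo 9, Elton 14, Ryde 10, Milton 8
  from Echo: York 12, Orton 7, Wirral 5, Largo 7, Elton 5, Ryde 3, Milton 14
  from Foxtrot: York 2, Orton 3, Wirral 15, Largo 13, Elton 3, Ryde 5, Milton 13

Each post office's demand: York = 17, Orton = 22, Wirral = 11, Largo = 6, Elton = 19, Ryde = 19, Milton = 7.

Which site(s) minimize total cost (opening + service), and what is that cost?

For any fixed open set, each post office goes to its cheapest open site; total = fixed + service.
{Alpha, Foxtrot}: York→Foxtrot 2·17=34, Orton→Foxtrot 3·22=66, Wirral→Alpha 8·11=88, Largo→Alpha 8·6=48, Elton→Foxtrot 3·19=57, Ryde→Foxtrot 5·19=95, Milton→Alpha 3·7=21. Service 409; fixed 514; total 923.
{Alpha}: York→Alpha 11·17=187, Orton→Alpha 5·22=110, Wirral→Alpha 8·11=88, Largo→Alpha 8·6=48, Elton→Alpha 10·19=190, Ryde→Alpha 10·19=190, Milton→Alpha 3·7=21. Service 834; fixed 125; total 959.
{Foxtrot}: York→Foxtrot 2·17=34, Orton→Foxtrot 3·22=66, Wirral→Foxtrot 15·11=165, Largo→Foxtrot 13·6=78, Elton→Foxtrot 3·19=57, Ryde→Foxtrot 5·19=95, Milton→Foxtrot 13·7=91. Service 586; fixed 389; total 975.
{Alpha, Bravo, Charlie, Delta, Echo, Foxtrot}: York→Foxtrot 2·17=34, Orton→Foxtrot 3·22=66, Wirral→Echo 5·11=55, Largo→Echo 7·6=42, Elton→Foxtrot 3·19=57, Ryde→Echo 3·19=57, Milton→Charlie 2·7=14. Service 325; fixed 1901; total 2226.
No other subset beats 923.

Open Alpha and Foxtrot; minimum total cost 923.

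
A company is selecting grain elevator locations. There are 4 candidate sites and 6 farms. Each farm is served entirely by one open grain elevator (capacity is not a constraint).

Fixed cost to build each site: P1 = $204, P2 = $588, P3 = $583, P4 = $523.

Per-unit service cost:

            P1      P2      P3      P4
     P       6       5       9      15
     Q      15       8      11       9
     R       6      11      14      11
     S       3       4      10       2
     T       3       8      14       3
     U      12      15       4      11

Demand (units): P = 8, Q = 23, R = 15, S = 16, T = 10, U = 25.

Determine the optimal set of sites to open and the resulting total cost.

For any fixed open set, each farm goes to its cheapest open site; total = fixed + service.
{P1}: P→P1 6·8=48, Q→P1 15·23=345, R→P1 6·15=90, S→P1 3·16=48, T→P1 3·10=30, U→P1 12·25=300. Service 861; fixed 204; total 1065.
{P4}: service 829 + fixed 523 = 1352
{P1, P3}: P→P1 6·8=48, Q→P3 11·23=253, R→P1 6·15=90, S→P1 3·16=48, T→P1 3·10=30, U→P3 4·25=100. Service 569; fixed 787; total 1356.
{P1, P2, P3, P4}: service 476 + fixed 1898 = 2374
No other subset beats 1065.

Open P1 only; minimum total cost 1065.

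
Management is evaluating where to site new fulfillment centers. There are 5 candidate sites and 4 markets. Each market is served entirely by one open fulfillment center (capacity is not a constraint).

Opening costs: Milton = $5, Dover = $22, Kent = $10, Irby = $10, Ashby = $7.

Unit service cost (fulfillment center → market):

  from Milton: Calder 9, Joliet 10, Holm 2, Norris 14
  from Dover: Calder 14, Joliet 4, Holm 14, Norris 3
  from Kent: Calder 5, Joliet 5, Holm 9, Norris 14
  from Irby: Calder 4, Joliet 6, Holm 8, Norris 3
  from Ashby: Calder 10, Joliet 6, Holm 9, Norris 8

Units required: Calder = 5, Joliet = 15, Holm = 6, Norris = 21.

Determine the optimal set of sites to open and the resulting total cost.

Open Milton, Dover and Irby; minimum total cost 192.

For any fixed open set, each market goes to its cheapest open site; total = fixed + service.
{Milton, Dover, Irby}: Calder→Irby 4·5=20, Joliet→Dover 4·15=60, Holm→Milton 2·6=12, Norris→Dover 3·21=63. Service 155; fixed 37; total 192.
{Milton, Kent, Irby}: service 170 + fixed 25 = 195
{Milton, Dover, Kent}: service 160 + fixed 37 = 197
{Milton, Dover, Kent, Irby, Ashby}: Calder→Irby 4·5=20, Joliet→Dover 4·15=60, Holm→Milton 2·6=12, Norris→Dover 3·21=63. Service 155; fixed 54; total 209.
No other subset beats 192.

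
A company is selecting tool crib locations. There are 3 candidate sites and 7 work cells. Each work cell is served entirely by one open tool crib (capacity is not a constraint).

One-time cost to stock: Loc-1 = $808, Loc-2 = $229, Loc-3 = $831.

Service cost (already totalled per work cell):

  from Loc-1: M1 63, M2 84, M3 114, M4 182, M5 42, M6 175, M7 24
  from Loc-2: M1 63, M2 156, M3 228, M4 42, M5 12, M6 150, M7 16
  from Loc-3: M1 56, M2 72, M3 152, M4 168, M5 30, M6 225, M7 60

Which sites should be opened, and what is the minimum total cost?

Open Loc-2 only; minimum total cost 896.

For any fixed open set, each work cell goes to its cheapest open site; total = fixed + service.
{Loc-2}: M1→Loc-2 63, M2→Loc-2 156, M3→Loc-2 228, M4→Loc-2 42, M5→Loc-2 12, M6→Loc-2 150, M7→Loc-2 16. Service 667; fixed 229; total 896.
{Loc-1}: M1→Loc-1 63, M2→Loc-1 84, M3→Loc-1 114, M4→Loc-1 182, M5→Loc-1 42, M6→Loc-1 175, M7→Loc-1 24. Service 684; fixed 808; total 1492.
{Loc-1, Loc-2}: service 481 + fixed 1037 = 1518
{Loc-1, Loc-2, Loc-3}: M1→Loc-3 56, M2→Loc-3 72, M3→Loc-1 114, M4→Loc-2 42, M5→Loc-2 12, M6→Loc-2 150, M7→Loc-2 16. Service 462; fixed 1868; total 2330.
No other subset beats 896.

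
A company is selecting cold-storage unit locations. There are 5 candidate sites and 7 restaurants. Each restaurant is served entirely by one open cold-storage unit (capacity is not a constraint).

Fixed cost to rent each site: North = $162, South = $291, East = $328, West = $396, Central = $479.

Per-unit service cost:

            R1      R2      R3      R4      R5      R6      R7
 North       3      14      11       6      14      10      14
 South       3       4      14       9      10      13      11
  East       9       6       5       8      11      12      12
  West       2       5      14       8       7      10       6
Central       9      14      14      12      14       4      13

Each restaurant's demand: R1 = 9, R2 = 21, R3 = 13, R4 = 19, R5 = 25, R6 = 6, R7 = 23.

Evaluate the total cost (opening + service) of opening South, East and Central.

Total cost: 1953

Each restaurant is assigned to its cheapest site among the open ones.
{South, East, Central}: R1→South 3·9=27, R2→South 4·21=84, R3→East 5·13=65, R4→East 8·19=152, R5→South 10·25=250, R6→Central 4·6=24, R7→South 11·23=253. Service 855; fixed 1098; total 1953.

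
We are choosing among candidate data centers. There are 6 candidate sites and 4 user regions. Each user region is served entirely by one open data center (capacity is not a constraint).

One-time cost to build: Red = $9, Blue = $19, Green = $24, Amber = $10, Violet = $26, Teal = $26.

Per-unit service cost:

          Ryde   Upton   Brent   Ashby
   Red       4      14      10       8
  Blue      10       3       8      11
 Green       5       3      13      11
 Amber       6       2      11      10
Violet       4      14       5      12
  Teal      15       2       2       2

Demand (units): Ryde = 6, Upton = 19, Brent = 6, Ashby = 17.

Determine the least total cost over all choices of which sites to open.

For any fixed open set, each user region goes to its cheapest open site; total = fixed + service.
{Red, Teal}: Ryde→Red 4·6=24, Upton→Teal 2·19=38, Brent→Teal 2·6=12, Ashby→Teal 2·17=34. Service 108; fixed 35; total 143.
{Red, Amber, Teal}: service 108 + fixed 45 = 153
{Amber, Teal}: service 120 + fixed 36 = 156
{Red, Blue, Green, Amber, Violet, Teal}: Ryde→Red 4·6=24, Upton→Amber 2·19=38, Brent→Teal 2·6=12, Ashby→Teal 2·17=34. Service 108; fixed 114; total 222.
No other subset beats 143.

Minimum total cost: 143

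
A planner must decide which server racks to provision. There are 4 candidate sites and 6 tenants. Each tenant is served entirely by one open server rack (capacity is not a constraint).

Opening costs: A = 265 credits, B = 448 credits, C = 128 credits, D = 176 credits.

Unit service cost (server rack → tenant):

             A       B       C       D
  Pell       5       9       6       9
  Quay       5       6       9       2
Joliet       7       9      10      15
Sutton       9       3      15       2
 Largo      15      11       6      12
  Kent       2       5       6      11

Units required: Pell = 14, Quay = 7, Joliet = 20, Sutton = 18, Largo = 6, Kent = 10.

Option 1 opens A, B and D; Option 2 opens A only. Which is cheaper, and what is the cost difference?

Option 2 is cheaper by 453.

Option 1: {A, B, D}: Pell→A 5·14=70, Quay→D 2·7=14, Joliet→A 7·20=140, Sutton→D 2·18=36, Largo→B 11·6=66, Kent→A 2·10=20. Service 346; fixed 889; total 1235.
Option 2: {A}: Pell→A 5·14=70, Quay→A 5·7=35, Joliet→A 7·20=140, Sutton→A 9·18=162, Largo→A 15·6=90, Kent→A 2·10=20. Service 517; fixed 265; total 782.
Difference: |1235 − 782| = 453.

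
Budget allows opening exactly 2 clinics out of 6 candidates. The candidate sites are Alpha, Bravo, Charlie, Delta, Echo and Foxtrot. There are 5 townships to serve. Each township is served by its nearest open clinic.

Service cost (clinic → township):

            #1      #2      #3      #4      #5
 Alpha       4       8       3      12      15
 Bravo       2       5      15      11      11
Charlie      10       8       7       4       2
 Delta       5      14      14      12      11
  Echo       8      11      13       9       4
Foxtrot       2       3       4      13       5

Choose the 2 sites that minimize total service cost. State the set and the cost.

With exactly 2 open, each township uses its cheapest among the chosen.
{Charlie, Foxtrot}: #1→Foxtrot 2, #2→Foxtrot 3, #3→Foxtrot 4, #4→Charlie 4, #5→Charlie 2. Service cost 15.
{Bravo, Charlie}: service cost 20
{Alpha, Charlie}: service cost 21
Among all 15 size-2 choices, {Charlie, Foxtrot} is lowest.

Choose Charlie and Foxtrot; total service cost 15.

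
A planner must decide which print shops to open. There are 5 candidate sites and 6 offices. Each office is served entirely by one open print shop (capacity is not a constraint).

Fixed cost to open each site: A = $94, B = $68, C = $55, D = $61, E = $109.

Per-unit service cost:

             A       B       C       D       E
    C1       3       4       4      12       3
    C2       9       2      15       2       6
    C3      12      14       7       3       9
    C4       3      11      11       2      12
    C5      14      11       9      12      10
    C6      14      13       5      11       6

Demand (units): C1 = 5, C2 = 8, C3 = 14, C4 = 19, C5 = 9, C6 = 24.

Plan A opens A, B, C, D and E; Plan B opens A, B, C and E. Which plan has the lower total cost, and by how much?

Plan A: {A, B, C, D, E}: C1→A 3·5=15, C2→B 2·8=16, C3→D 3·14=42, C4→D 2·19=38, C5→C 9·9=81, C6→C 5·24=120. Service 312; fixed 387; total 699.
Plan B: {A, B, C, E}: C1→A 3·5=15, C2→B 2·8=16, C3→C 7·14=98, C4→A 3·19=57, C5→C 9·9=81, C6→C 5·24=120. Service 387; fixed 326; total 713.
Difference: |699 − 713| = 14.

Plan A is cheaper by 14.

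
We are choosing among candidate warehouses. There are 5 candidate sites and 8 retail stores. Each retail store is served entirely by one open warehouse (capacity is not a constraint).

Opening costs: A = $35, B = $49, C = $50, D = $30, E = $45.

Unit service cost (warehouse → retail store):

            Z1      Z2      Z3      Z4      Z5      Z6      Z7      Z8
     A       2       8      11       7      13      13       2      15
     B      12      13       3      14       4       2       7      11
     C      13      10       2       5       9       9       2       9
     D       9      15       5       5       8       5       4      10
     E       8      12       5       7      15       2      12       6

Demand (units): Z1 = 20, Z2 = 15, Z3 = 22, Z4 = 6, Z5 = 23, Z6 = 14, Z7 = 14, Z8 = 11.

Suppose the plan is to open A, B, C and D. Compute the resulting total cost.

Each retail store is assigned to its cheapest site among the open ones.
{A, B, C, D}: Z1→A 2·20=40, Z2→A 8·15=120, Z3→C 2·22=44, Z4→C 5·6=30, Z5→B 4·23=92, Z6→B 2·14=28, Z7→A 2·14=28, Z8→C 9·11=99. Service 481; fixed 164; total 645.

Total cost: 645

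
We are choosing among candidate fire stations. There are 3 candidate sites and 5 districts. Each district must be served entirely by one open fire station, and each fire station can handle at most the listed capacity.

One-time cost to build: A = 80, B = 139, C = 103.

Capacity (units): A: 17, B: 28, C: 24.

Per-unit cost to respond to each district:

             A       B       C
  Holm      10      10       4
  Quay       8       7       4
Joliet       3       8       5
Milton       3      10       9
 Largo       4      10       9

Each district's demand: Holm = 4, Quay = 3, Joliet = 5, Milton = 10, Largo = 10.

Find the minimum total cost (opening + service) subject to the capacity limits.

Minimum total cost: 346

Open {A, C}: Holm→C 4·4=16, Quay→C 4·3=12, Joliet→A 3·5=15, Milton→A 3·10=30, Largo→C 9·10=90.
Loads: A carries 15/17, C carries 17/24. Service 163; fixed 183; total 346.
Next best feasible plan costs 356.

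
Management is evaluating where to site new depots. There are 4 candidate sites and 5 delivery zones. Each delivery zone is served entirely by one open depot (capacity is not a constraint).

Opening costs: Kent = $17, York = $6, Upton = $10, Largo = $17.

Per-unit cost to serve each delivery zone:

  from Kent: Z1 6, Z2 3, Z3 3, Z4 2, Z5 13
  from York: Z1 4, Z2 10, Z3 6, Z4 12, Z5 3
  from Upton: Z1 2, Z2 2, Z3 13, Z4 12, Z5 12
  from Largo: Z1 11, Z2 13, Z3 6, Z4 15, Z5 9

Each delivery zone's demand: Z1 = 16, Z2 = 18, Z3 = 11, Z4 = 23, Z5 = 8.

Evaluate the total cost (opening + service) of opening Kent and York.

Each delivery zone is assigned to its cheapest site among the open ones.
{Kent, York}: Z1→York 4·16=64, Z2→Kent 3·18=54, Z3→Kent 3·11=33, Z4→Kent 2·23=46, Z5→York 3·8=24. Service 221; fixed 23; total 244.

Total cost: 244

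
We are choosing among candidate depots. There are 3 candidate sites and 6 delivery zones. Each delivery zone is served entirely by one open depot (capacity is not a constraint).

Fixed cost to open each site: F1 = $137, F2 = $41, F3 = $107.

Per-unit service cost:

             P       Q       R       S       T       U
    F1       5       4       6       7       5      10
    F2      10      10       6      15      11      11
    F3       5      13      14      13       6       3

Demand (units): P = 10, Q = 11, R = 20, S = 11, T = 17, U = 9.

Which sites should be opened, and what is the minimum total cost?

Open F1 only; minimum total cost 603.

For any fixed open set, each delivery zone goes to its cheapest open site; total = fixed + service.
{F1}: P→F1 5·10=50, Q→F1 4·11=44, R→F1 6·20=120, S→F1 7·11=77, T→F1 5·17=85, U→F1 10·9=90. Service 466; fixed 137; total 603.
{F1, F2}: P→F1 5·10=50, Q→F1 4·11=44, R→F1 6·20=120, S→F1 7·11=77, T→F1 5·17=85, U→F1 10·9=90. Service 466; fixed 178; total 644.
{F1, F3}: service 403 + fixed 244 = 647
{F1, F2, F3}: P→F1 5·10=50, Q→F1 4·11=44, R→F1 6·20=120, S→F1 7·11=77, T→F1 5·17=85, U→F3 3·9=27. Service 403; fixed 285; total 688.
(All 7 nonempty subsets were checked; F1 only is lowest.)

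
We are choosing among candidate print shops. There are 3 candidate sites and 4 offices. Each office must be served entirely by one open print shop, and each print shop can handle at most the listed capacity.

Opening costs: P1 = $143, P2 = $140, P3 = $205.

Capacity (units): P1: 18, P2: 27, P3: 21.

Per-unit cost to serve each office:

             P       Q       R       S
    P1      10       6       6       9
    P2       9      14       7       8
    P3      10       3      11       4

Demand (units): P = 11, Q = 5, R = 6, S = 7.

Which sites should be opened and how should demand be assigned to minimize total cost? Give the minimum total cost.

Minimum total cost: 504

Open {P1, P2}: P→P2 9·11=99, Q→P1 6·5=30, R→P1 6·6=36, S→P2 8·7=56.
Loads: P1 carries 11/18, P2 carries 18/27. Service 221; fixed 283; total 504.
Next best feasible plan costs 510.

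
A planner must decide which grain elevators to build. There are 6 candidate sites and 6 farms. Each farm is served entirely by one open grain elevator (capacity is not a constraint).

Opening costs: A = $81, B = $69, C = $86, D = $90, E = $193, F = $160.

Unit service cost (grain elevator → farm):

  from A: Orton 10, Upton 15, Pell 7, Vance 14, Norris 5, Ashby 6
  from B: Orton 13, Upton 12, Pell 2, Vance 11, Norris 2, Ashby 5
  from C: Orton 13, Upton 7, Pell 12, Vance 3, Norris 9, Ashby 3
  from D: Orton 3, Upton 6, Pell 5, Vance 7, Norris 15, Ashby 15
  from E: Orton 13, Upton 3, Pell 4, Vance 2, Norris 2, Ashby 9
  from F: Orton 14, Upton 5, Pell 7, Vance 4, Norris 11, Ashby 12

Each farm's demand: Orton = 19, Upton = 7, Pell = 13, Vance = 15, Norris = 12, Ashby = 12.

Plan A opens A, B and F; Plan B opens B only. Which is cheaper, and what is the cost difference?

Plan B is cheaper by 30.

Plan A: {A, B, F}: Orton→A 10·19=190, Upton→F 5·7=35, Pell→B 2·13=26, Vance→F 4·15=60, Norris→B 2·12=24, Ashby→B 5·12=60. Service 395; fixed 310; total 705.
Plan B: {B}: Orton→B 13·19=247, Upton→B 12·7=84, Pell→B 2·13=26, Vance→B 11·15=165, Norris→B 2·12=24, Ashby→B 5·12=60. Service 606; fixed 69; total 675.
Difference: |705 − 675| = 30.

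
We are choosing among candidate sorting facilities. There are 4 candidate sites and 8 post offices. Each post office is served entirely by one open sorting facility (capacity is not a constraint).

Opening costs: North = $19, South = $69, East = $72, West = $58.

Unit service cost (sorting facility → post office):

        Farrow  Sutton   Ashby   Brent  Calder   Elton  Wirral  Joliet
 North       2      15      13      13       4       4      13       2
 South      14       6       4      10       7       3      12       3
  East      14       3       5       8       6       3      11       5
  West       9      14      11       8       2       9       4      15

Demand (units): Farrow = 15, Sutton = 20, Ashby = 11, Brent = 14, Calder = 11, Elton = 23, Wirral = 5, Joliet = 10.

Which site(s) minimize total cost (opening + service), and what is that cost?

Open North and East; minimum total cost 536.

For any fixed open set, each post office goes to its cheapest open site; total = fixed + service.
{North, East}: Farrow→North 2·15=30, Sutton→East 3·20=60, Ashby→East 5·11=55, Brent→East 8·14=112, Calder→North 4·11=44, Elton→East 3·23=69, Wirral→East 11·5=55, Joliet→North 2·10=20. Service 445; fixed 91; total 536.
{North, East, West}: service 388 + fixed 149 = 537
{North, South, West}: service 437 + fixed 146 = 583
{North, South, East, West}: service 377 + fixed 218 = 595
No other subset beats 536.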